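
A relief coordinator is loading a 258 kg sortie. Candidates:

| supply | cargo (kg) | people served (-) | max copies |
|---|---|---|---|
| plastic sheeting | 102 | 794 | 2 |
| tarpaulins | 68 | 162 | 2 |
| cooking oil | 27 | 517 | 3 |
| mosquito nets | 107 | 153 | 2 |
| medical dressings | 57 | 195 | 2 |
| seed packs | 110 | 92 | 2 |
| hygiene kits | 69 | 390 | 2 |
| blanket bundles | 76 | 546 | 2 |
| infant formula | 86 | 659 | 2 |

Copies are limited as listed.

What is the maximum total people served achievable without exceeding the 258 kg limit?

2869

Ranking by ratio (people served/kg): cooking oil 19.15, plastic sheeting 7.78, infant formula 7.66.
Taking the top-ratio supplies first gives plastic sheeting + 3×cooking oil + hygiene kits for 2735 (252 kg).
Replace plastic sheeting and hygiene kits with 2×infant formula: the trade gains 134 net, giving 2869 at 253 kg.
Nothing else within 258 kg beats 2869.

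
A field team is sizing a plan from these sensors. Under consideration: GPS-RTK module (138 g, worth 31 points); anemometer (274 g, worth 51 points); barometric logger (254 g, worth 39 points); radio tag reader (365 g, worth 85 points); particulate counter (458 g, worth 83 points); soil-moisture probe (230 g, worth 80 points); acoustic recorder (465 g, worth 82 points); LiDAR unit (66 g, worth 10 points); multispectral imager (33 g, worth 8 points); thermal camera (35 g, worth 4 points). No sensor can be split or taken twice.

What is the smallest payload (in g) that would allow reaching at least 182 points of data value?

Minimise g subject to total data value ≥ 182.
radio tag reader + soil-moisture probe + LiDAR unit + multispectral imager: 183 data value at 694 g.
Any bundle with less than 694 g falls short of 182.

694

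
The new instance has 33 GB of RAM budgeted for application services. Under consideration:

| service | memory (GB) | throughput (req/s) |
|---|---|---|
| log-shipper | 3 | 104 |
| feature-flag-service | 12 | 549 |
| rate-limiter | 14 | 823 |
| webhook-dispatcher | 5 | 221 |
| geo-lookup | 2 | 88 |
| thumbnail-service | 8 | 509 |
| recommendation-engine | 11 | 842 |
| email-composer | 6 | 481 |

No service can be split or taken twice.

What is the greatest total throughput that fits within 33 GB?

2234

By throughput per GB: email-composer 80.17, recommendation-engine 76.55, thumbnail-service 63.62, rate-limiter 58.79 lead.
A density-first pass picks webhook-dispatcher + geo-lookup + thumbnail-service + recommendation-engine + email-composer — 2141 at 32 GB.
Replace webhook-dispatcher and thumbnail-service with rate-limiter: the trade gains 93 net, giving 2234 at 33 GB.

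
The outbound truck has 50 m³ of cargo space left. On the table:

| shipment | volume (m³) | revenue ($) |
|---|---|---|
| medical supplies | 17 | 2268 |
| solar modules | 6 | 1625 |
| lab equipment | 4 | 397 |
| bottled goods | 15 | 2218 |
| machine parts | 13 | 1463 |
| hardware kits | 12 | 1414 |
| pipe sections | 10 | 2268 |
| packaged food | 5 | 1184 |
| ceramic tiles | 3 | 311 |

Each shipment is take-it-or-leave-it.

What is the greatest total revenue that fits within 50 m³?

Density check — solar modules 270.83, packaged food 236.80, pipe sections 226.80 are the best per m³.
A density-first pass picks solar modules + bottled goods + hardware kits + pipe sections + packaged food — 8709 at 48 m³.
The 15 m³ tied up in bottled goods is better spent on medical supplies — total rises to 8759 (50 m³).
The closest alternative, solar modules + bottled goods + machine parts + pipe sections + packaged food, reaches only 8758.

8759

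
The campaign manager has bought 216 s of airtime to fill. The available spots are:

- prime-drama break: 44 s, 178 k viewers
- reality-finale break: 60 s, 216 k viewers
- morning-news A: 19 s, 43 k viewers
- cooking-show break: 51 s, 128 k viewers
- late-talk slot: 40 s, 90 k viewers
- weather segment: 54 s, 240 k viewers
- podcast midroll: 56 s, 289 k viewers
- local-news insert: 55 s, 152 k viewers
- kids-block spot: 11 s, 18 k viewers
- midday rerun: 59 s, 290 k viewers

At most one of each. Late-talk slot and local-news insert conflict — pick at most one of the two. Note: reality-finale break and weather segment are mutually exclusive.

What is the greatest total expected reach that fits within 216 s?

The ratio ordering already packs tightly: prime-drama break + weather segment + podcast midroll + midday rerun, 213 s, 997.

997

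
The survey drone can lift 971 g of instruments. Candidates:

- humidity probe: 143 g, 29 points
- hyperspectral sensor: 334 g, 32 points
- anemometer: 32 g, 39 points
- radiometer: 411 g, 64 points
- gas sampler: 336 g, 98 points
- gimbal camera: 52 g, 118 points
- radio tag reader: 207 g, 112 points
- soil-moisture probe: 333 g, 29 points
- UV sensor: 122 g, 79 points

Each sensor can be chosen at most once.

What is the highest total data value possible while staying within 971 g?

475

Ranking by ratio (data value/g): gimbal camera 2.27, anemometer 1.22, UV sensor 0.65.
Best packing: humidity probe + anemometer + gas sampler + gimbal camera + radio tag reader + UV sensor — 892 g, 475 total.
That's the maximum — no swap from here does better than 475.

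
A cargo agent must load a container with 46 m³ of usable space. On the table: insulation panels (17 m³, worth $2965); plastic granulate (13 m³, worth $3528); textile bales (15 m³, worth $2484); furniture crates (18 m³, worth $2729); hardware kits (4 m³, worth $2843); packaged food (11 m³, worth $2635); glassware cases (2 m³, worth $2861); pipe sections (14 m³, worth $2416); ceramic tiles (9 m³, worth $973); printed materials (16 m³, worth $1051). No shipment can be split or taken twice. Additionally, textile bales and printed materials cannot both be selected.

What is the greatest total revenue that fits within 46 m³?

Greedy by ratio would take plastic granulate + hardware kits + packaged food + glassware cases + pipe sections: 44 m³ used, total 14283.
The 14 m³ tied up in pipe sections is better spent on textile bales — total rises to 14351 (45 m³).

14351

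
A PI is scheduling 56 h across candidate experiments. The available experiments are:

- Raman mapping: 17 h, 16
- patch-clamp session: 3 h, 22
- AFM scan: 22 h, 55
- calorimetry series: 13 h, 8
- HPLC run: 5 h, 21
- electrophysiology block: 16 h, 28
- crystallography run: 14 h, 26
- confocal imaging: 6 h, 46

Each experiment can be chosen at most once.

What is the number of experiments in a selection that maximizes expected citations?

5

Best achievable expected citations is 172.
One optimal bundle: patch-clamp session + AFM scan + HPLC run + electrophysiology block + confocal imaging (52 h).
Any selection reaching 172 contains exactly 5 experiments.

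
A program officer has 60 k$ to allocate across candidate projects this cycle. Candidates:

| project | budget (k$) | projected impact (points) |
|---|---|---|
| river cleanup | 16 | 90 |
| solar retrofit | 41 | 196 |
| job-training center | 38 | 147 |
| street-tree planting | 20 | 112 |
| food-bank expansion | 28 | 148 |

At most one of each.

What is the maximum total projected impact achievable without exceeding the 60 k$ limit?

286

Ranking by ratio (projected impact/k$): river cleanup 5.62, street-tree planting 5.60, food-bank expansion 5.29, solar retrofit 4.78.
The ratio heuristic lands on river cleanup + street-tree planting (202) but leaves 24 k$ idle.
The 20 k$ tied up in street-tree planting is better spent on solar retrofit — total rises to 286 (57 k$).
Every other selection either busts 60 k$ or fails to beat 286.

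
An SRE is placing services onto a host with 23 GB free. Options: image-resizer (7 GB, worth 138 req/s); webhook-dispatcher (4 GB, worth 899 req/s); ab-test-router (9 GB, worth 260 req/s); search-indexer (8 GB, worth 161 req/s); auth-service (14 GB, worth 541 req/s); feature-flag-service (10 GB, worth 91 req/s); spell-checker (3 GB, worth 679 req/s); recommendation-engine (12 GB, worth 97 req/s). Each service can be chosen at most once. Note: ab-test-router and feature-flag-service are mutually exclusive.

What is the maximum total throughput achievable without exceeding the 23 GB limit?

Ranking by ratio (throughput/GB): spell-checker 226.33, webhook-dispatcher 224.75, auth-service 38.64, ab-test-router 28.89.
The ratio ordering already packs tightly: webhook-dispatcher + auth-service + spell-checker, 21 GB, 2119.
Nothing else feasible within 23 GB beats 2119.

2119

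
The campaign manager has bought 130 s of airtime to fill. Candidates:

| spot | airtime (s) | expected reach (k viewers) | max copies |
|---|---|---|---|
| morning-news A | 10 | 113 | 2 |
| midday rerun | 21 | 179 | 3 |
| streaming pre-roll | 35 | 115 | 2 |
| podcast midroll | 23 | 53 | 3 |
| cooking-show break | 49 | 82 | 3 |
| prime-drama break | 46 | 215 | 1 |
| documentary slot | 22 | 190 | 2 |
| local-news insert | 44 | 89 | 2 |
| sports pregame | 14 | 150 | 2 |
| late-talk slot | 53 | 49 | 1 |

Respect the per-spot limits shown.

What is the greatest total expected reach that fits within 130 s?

1151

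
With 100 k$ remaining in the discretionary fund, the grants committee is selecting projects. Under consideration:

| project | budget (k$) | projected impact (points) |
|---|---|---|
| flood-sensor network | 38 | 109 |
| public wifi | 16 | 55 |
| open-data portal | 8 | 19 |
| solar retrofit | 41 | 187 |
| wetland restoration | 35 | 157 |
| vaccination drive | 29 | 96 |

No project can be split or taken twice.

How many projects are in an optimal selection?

Best achievable projected impact is 418.
public wifi + open-data portal + solar retrofit + wetland restoration hits 418 at 100 k$.
All optima have 4 projects.

4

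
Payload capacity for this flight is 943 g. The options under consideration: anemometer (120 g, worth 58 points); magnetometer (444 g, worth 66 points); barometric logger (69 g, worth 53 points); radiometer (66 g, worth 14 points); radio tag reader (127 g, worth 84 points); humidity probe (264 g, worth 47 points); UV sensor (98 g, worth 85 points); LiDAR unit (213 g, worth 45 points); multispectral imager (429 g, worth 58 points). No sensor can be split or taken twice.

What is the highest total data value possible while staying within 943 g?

372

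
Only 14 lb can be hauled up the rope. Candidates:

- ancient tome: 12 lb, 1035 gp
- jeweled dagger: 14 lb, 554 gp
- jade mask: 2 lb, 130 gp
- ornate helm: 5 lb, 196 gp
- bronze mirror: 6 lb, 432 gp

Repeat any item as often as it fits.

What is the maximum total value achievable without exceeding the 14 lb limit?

Ancient tome + jade mask uses 14 of the 14 lb and totals 1165.
Nothing else within 14 lb beats 1165.

1165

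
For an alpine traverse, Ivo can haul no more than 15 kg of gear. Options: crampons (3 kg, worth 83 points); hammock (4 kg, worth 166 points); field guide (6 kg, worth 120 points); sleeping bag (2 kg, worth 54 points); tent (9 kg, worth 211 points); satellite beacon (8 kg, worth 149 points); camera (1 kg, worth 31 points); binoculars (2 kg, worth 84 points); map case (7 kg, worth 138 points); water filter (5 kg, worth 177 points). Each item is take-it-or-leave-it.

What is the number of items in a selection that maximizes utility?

5

The maximum utility within 15 kg is 541.
For example crampons + hammock + camera + binoculars + water filter achieves it, using 15 kg.
All optima have 5 items.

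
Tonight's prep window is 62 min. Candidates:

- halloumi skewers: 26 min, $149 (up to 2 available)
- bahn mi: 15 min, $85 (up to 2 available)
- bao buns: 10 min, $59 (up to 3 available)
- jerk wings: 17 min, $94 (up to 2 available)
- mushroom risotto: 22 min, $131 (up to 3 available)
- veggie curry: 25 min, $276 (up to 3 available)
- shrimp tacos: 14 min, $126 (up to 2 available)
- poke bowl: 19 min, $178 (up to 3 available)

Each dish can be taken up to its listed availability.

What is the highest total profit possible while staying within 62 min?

611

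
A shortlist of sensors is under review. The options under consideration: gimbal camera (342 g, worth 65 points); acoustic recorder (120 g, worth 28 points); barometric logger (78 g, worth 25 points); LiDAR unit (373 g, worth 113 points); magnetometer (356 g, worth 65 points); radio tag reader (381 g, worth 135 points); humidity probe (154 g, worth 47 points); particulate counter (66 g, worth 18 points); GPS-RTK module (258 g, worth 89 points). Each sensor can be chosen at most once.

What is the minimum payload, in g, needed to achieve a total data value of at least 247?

717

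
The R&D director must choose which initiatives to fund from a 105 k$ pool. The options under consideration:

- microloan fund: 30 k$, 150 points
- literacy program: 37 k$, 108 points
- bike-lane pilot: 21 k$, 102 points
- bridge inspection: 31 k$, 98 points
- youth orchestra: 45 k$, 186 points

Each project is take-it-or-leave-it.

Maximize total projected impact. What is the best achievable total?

438

Taking microloan fund + bike-lane pilot + youth orchestra: 96 k$ used, 438 in projected impact.
Nothing else within 105 k$ beats 438.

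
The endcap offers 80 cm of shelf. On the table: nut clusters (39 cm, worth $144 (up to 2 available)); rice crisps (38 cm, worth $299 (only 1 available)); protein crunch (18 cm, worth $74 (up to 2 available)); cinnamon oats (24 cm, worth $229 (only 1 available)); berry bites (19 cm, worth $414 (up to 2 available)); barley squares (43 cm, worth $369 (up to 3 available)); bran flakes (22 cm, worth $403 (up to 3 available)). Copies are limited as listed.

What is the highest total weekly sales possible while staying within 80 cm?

Taking protein crunch + 2×berry bites + bran flakes: 78 cm used, 1305 in weekly sales.
Nothing else within 80 cm beats 1305.

1305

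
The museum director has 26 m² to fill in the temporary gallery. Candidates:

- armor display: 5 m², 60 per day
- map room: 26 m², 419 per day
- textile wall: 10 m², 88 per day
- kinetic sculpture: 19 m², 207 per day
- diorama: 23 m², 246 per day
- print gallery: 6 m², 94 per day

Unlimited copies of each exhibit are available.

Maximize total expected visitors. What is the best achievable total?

By expected visitors per m²: map room 16.12, print gallery 15.67, armor display 12.00, kinetic sculpture 10.89 lead.
The ratio ordering already packs tightly: map room, 26 m², 419.
Nothing else within 26 m² beats 419.

419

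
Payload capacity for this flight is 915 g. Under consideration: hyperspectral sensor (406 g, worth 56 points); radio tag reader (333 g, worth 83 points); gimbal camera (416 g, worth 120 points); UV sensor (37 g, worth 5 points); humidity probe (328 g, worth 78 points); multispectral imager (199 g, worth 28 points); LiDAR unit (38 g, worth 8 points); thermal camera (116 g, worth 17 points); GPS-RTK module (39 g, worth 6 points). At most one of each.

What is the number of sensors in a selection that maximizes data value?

Best achievable data value is 228.
radio tag reader + gimbal camera + LiDAR unit + thermal camera hits 228 at 903 g.
Any selection reaching 228 contains exactly 4 sensors.

4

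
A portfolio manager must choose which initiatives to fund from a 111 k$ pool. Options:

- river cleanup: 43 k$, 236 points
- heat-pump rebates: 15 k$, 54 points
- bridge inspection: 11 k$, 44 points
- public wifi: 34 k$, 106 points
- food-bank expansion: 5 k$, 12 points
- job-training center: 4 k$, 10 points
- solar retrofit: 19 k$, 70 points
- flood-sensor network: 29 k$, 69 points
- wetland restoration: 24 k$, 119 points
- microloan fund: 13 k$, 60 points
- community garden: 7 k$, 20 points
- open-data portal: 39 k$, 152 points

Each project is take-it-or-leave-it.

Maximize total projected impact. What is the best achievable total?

Best packing: river cleanup + bridge inspection + solar retrofit + wetland restoration + microloan fund — 110 k$, 529 total.
Nothing else within 111 k$ beats 529.

529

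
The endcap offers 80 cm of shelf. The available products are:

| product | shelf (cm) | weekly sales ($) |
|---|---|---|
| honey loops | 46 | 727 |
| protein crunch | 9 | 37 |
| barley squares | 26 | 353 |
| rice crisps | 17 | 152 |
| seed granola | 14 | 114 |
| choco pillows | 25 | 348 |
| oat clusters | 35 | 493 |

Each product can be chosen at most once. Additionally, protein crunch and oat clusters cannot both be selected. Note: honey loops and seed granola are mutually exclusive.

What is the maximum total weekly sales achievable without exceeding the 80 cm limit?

1112

Best packing: honey loops + protein crunch + choco pillows — 80 cm, 1112 total.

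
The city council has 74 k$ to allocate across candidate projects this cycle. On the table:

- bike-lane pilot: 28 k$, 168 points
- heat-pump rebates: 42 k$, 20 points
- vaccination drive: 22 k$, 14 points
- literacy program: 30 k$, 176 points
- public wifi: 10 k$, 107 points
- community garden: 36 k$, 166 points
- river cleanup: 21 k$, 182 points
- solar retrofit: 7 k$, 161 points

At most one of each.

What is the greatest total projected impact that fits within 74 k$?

626

Filling by ratio: bike-lane pilot + public wifi + river cleanup + solar retrofit for 618, with 8 k$ left unused.
Replace bike-lane pilot with literacy program: the trade gains 8 net, giving 626 at 68 k$.
The closest alternative, bike-lane pilot + public wifi + river cleanup + solar retrofit, reaches only 618.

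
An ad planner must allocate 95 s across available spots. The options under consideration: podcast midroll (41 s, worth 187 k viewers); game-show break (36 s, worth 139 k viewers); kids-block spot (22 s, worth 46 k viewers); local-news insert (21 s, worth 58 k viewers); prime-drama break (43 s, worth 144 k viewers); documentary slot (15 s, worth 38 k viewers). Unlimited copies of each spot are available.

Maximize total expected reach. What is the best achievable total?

Density check — podcast midroll 4.56, game-show break 3.86, prime-drama break 3.35 are the best per s.
2×podcast midroll uses 82 of the 95 s and totals 374.
Nothing else within 95 s beats 374.

374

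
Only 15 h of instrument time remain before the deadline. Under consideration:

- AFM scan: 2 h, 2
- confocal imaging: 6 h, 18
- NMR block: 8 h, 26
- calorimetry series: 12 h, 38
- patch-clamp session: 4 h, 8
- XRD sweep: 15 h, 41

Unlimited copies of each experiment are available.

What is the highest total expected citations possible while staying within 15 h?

44

The ratio ordering already packs tightly: confocal imaging + NMR block, 14 h, 44.
Every other selection either busts 15 h or fails to beat 44.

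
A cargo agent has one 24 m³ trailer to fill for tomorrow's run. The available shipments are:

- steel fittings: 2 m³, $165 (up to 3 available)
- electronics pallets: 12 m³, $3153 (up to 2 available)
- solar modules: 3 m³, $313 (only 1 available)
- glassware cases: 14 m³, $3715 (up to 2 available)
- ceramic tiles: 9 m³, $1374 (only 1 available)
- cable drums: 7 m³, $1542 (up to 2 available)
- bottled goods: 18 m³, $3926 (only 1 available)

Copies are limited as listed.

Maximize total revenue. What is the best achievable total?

A density-first pass picks solar modules + glassware cases + cable drums — 5570 at 24 m³.
Replace solar modules and glassware cases and cable drums with 2×electronics pallets: the trade gains 736 net, giving 6306 at 24 m³.
Every other selection either busts 24 m³ or exceeds an availability limit or fails to beat 6306.

6306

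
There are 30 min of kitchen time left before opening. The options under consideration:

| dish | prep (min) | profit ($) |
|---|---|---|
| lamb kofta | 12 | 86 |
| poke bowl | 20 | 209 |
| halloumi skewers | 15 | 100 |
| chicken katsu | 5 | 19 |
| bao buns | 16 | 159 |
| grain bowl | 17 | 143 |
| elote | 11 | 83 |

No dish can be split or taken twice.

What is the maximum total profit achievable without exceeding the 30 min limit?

245

Taking the top-ratio dishes first gives poke bowl + chicken katsu for 228 (25 min).
The 25 min tied up in poke bowl and chicken katsu is better spent on lamb kofta + bao buns — total rises to 245 (28 min).
Next best is bao buns + elote at 242 (27 min) — short by 3.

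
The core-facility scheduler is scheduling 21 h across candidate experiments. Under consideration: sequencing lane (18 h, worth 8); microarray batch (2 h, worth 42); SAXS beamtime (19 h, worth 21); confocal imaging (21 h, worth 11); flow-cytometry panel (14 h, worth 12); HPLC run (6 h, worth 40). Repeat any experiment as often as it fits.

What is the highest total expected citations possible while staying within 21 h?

420

10×microarray batch uses 20 of the 21 h and totals 420.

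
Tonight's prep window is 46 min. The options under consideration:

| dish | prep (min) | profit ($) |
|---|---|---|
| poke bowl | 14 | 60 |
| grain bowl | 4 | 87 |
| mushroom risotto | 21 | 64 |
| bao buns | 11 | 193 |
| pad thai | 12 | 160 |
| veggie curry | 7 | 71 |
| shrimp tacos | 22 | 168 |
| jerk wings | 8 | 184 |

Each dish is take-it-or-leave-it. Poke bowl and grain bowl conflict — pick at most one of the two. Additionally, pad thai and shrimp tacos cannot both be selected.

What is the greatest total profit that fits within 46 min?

Taking grain bowl + bao buns + pad thai + veggie curry + jerk wings: 42 min used, 695 in profit.

695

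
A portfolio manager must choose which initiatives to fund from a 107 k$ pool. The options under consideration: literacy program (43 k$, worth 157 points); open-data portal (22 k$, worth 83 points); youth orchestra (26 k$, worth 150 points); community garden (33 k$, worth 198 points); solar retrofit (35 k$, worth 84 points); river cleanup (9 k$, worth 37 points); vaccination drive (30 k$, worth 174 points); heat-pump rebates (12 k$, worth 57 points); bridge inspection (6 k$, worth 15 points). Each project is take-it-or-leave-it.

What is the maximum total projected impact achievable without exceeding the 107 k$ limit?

594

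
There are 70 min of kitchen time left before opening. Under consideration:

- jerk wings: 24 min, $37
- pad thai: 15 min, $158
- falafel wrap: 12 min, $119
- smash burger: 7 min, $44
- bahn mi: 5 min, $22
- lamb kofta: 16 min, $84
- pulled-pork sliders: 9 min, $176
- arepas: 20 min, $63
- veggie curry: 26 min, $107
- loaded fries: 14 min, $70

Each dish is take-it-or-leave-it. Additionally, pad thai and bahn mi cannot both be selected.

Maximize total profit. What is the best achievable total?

607

Density check — pulled-pork sliders 19.56, pad thai 10.53, falafel wrap 9.92 are the best per min.
Taking pad thai + falafel wrap + lamb kofta + pulled-pork sliders + loaded fries: 66 min used, 607 in profit.
The closest alternative, pad thai + falafel wrap + smash burger + pulled-pork sliders + veggie curry, reaches only 604.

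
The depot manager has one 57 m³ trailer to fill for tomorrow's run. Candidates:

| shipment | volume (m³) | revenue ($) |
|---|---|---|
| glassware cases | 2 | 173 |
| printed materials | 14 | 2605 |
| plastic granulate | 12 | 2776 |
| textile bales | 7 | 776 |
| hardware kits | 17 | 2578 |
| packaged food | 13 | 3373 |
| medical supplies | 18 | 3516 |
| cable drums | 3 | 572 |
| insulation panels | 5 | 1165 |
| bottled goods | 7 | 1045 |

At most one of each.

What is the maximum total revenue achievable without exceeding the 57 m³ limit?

12270

Greedy by ratio would take glassware cases + plastic granulate + packaged food + medical supplies + cable drums + insulation panels: 53 m³ used, total 11575.
Dropping glassware cases and cable drums and insulation panels frees 10 m³; slotting in printed materials (14 m³) lifts the total to 12270 at 57 m³.
An exhaustive check of the 1024 subsets confirms 12270.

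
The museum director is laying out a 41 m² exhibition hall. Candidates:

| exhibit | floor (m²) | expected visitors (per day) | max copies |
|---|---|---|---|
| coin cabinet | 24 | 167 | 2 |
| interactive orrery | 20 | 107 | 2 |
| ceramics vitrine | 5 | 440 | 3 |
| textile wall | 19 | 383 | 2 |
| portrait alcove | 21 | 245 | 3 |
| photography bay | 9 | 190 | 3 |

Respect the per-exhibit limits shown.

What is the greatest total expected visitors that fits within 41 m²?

By expected visitors per m²: ceramics vitrine 88.00, photography bay 21.11, textile wall 20.16, portrait alcove 11.67 lead.
Filling by ratio: 3×ceramics vitrine + 2×photography bay for 1700, with 8 m² left unused.
Dropping 2×photography bay frees 18 m²; slotting in textile wall (19 m²) lifts the total to 1703 at 34 m².
No other feasible combination exceeds 1703.

1703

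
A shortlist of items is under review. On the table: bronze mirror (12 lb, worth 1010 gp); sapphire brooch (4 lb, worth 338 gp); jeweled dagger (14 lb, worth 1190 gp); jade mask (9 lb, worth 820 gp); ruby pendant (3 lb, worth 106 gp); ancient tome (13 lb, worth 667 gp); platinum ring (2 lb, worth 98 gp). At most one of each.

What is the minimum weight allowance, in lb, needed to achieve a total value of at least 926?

12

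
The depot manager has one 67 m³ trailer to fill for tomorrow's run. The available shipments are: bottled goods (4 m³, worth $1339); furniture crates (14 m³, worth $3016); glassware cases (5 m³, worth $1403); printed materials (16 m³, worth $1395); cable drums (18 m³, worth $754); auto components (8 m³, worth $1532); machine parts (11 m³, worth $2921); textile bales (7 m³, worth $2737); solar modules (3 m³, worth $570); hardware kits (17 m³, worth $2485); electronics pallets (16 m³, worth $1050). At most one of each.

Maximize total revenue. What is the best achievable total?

15433

By revenue per m³: textile bales 391.00, bottled goods 334.75, glassware cases 280.60 lead.
Filling by ratio: bottled goods + furniture crates + glassware cases + auto components + machine parts + textile bales + solar modules for 13518, with 15 m³ left unused.
Dropping solar modules frees 3 m³; slotting in hardware kits (17 m³) lifts the total to 15433 at 66 m³.
Runner-up furniture crates + glassware cases + auto components + machine parts + textile bales + solar modules + hardware kits tops out at 14664.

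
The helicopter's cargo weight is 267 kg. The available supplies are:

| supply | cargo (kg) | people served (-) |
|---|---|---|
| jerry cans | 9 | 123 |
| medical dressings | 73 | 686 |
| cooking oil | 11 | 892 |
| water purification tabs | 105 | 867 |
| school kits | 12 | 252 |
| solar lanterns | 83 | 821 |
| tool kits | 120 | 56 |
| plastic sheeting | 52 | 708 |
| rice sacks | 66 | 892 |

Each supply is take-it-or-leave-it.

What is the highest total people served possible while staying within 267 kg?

3734

Filling by ratio: jerry cans + cooking oil + school kits + solar lanterns + plastic sheeting + rice sacks for 3688, with 34 kg left unused.
The 83 kg tied up in solar lanterns is better spent on water purification tabs — total rises to 3734 (255 kg).
The closest alternative, jerry cans + cooking oil + school kits + solar lanterns + plastic sheeting + rice sacks, reaches only 3688.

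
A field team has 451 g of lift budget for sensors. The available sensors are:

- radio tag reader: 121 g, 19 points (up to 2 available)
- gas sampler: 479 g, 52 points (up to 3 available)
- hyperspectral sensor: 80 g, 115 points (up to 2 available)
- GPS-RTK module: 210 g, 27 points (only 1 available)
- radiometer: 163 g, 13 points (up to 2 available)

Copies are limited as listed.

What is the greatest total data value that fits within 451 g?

By data value per g: hyperspectral sensor 1.44, radio tag reader 0.16, GPS-RTK module 0.13 lead.
Taking 2×radio tag reader + 2×hyperspectral sensor: 402 g used, 268 in data value.
Nothing else within 451 g beats 268.

268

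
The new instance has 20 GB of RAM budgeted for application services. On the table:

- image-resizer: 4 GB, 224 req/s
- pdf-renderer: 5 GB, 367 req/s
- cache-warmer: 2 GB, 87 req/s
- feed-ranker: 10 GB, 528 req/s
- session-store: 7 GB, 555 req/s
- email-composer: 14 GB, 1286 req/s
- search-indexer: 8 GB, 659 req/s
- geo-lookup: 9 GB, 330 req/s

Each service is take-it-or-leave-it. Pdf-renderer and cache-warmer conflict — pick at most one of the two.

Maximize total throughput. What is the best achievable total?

Ranking by ratio (throughput/GB): email-composer 91.86, search-indexer 82.38, session-store 79.29, pdf-renderer 73.40.
The ratio ordering already packs tightly: pdf-renderer + email-composer, 19 GB, 1653.
That's the maximum — no feasible swap from here does better than 1653.

1653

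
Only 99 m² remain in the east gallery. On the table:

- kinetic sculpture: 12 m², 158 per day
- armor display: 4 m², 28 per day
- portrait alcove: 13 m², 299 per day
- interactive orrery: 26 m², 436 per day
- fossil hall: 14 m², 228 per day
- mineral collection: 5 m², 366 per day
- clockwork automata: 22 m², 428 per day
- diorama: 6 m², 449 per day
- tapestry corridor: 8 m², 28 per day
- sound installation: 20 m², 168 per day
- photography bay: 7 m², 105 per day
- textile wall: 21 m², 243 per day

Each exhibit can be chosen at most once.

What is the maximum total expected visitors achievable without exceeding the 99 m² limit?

2364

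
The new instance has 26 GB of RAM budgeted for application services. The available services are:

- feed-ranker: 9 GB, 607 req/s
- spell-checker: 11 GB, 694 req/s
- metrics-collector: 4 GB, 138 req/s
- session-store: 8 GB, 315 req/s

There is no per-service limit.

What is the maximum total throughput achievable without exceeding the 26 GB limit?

2×feed-ranker + session-store uses 26 of the 26 GB and totals 1529.

1529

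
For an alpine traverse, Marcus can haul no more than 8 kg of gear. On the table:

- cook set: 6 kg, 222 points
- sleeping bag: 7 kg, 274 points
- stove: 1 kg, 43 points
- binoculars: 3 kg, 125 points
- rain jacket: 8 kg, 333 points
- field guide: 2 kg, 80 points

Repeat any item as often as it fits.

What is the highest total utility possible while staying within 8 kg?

344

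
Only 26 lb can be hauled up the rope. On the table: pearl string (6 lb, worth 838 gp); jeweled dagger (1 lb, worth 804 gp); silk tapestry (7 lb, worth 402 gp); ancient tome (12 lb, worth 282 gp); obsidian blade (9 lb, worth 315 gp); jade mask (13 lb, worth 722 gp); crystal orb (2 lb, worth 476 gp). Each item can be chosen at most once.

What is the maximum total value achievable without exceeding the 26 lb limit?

2840

Ranking by ratio (value/lb): jeweled dagger 804.00, crystal orb 238.00, pearl string 139.67, silk tapestry 57.43.
Greedy by ratio would take pearl string + jeweled dagger + silk tapestry + obsidian blade + crystal orb: 25 lb used, total 2835.
Replace silk tapestry and obsidian blade with jade mask: the trade gains 5 net, giving 2840 at 22 lb.
The closest alternative, pearl string + jeweled dagger + silk tapestry + obsidian blade + crystal orb, reaches only 2835.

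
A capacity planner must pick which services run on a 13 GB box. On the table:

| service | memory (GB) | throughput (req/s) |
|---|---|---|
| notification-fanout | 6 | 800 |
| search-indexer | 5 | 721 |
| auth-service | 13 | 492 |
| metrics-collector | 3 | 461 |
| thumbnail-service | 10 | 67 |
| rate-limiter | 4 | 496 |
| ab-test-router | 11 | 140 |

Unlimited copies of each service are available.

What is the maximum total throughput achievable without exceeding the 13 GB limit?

1903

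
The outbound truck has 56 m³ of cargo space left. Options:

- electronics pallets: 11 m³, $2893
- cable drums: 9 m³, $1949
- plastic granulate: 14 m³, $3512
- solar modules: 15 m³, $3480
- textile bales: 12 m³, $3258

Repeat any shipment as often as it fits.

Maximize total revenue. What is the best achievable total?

The ratio heuristic lands on 4×textile bales (13032) but leaves 8 m³ idle.
Replace 3×textile bales with 4×electronics pallets: the trade gains 1798 net, giving 14830 at 56 m³.
Every other selection either busts 56 m³ or fails to beat 14830.

14830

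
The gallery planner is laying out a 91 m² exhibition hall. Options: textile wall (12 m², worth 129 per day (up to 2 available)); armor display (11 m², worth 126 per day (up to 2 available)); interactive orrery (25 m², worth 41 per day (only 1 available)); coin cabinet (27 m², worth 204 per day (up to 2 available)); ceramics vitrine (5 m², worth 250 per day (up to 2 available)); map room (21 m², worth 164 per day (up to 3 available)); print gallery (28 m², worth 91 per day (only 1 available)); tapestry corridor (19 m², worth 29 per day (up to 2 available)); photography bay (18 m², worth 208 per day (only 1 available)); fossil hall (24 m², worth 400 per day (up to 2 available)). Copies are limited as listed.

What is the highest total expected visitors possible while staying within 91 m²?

1637

A density-first pass picks armor display + 2×ceramics vitrine + photography bay + 2×fossil hall — 1634 at 87 m².
Replace armor display with textile wall: the trade gains 3 net, giving 1637 at 88 m².
Nothing else within 91 m² beats 1637.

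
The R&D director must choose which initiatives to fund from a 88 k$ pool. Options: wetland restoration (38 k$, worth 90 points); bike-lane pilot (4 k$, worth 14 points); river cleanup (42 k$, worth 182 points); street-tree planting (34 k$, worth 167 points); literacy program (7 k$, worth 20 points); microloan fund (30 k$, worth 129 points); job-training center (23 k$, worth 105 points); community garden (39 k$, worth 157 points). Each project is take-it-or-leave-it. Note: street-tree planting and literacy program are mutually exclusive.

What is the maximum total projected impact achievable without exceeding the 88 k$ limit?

Density check — street-tree planting 4.91, job-training center 4.57, river cleanup 4.33 are the best per k$.
Taking street-tree planting + microloan fund + job-training center: 87 k$ used, 401 in projected impact.

401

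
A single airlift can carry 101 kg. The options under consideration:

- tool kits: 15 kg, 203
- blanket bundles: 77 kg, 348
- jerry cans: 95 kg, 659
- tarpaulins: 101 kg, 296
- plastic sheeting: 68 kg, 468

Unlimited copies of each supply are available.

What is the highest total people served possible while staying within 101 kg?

Density check — tool kits 13.53, jerry cans 6.94, plastic sheeting 6.88 are the best per kg.
The ratio ordering already packs tightly: 6×tool kits, 90 kg, 1218.

1218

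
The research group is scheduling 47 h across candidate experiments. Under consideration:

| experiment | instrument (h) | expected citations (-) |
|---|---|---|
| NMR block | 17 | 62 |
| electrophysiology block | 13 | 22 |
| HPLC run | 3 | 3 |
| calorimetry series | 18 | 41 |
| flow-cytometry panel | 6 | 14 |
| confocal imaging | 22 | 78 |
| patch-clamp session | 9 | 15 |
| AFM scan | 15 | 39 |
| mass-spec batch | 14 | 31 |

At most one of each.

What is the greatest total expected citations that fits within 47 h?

Taking NMR block + flow-cytometry panel + confocal imaging: 45 h used, 154 in expected citations.
Next best is NMR block + HPLC run + confocal imaging at 143 (42 h) — short by 11.

154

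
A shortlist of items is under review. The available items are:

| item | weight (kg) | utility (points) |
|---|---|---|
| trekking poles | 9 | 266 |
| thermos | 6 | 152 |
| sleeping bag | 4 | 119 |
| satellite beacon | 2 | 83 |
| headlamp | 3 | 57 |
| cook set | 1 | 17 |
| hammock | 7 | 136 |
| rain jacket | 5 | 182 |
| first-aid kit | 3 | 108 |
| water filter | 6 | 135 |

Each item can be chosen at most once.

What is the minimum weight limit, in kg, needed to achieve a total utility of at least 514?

Need the lightest bundle worth ≥ 514.
trekking poles + satellite beacon + rain jacket reaches 531 using 16 kg.
Below 16 kg the best achievable stays under 514.

16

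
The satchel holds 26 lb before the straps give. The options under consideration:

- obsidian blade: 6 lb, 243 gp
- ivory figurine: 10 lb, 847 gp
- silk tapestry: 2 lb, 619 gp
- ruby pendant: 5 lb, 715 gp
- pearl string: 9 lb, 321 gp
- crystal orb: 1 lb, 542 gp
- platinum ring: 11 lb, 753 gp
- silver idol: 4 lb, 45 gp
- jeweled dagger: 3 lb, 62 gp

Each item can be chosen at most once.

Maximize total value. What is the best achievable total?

Obsidian blade + ivory figurine + silk tapestry + ruby pendant + crystal orb uses 24 of the 26 lb and totals 2966.

2966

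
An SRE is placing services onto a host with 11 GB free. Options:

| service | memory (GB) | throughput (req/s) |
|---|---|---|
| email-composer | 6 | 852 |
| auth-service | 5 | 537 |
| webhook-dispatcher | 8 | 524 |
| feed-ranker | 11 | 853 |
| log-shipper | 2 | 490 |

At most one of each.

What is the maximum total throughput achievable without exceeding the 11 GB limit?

1389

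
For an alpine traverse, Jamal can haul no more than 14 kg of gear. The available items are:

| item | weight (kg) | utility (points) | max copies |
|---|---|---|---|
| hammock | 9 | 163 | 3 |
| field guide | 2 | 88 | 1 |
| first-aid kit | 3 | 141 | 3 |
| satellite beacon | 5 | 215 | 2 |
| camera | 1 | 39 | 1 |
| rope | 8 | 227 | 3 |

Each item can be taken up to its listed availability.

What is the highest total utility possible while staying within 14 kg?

The ratio heuristic lands on field guide + 3×first-aid kit + camera (550) but leaves 2 kg idle.
Dropping field guide and camera frees 3 kg; slotting in satellite beacon (5 kg) lifts the total to 638 at 14 kg.
No other feasible combination exceeds 638.

638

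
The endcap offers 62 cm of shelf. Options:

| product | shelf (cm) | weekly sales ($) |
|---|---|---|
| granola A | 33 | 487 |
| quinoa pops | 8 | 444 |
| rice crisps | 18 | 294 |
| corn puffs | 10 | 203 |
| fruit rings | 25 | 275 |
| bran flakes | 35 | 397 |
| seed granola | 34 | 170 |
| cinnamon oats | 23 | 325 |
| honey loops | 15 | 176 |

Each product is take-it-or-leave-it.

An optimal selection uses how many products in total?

4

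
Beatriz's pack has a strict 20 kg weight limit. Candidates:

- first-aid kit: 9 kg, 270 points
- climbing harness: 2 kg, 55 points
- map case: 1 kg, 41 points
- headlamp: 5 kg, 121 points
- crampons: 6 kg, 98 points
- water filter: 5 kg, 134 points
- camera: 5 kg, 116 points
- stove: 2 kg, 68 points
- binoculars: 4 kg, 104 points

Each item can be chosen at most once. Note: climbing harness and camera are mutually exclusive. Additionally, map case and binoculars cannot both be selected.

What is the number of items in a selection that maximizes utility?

Best achievable utility is 576.
first-aid kit + water filter + stove + binoculars hits 576 at 20 kg.
Every optimal selection uses 4 items.

4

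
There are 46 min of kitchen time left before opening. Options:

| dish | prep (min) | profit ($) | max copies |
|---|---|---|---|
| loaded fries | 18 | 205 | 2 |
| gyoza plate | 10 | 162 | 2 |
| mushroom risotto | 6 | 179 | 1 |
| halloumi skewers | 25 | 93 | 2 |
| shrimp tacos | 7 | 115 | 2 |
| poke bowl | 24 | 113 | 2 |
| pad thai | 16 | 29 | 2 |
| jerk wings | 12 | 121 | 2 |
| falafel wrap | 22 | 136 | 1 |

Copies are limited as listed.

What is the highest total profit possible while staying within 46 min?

739

A density-first pass picks 2×gyoza plate + mushroom risotto + 2×shrimp tacos — 733 at 40 min.
Replace shrimp tacos with jerk wings: the trade gains 6 net, giving 739 at 45 min.
Every other selection either busts 46 min or exceeds an availability limit or fails to beat 739.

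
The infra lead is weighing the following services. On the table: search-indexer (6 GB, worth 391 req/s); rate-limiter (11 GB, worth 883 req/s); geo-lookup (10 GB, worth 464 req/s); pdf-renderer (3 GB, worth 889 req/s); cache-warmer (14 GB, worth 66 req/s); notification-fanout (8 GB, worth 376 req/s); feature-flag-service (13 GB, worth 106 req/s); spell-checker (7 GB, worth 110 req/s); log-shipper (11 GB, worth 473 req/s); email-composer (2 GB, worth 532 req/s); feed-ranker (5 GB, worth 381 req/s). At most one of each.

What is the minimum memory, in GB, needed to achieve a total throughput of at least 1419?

Look for the lowest-memory combination reaching 1419.
pdf-renderer + email-composer reaches 1421 using 5 GB.
Below 5 GB the best achievable stays under 1419.

5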